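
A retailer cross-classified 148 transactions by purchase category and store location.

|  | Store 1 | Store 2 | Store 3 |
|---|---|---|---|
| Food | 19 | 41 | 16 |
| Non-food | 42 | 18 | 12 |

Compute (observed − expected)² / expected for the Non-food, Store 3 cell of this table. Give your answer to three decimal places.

Row total (Non-food) = 72; column total (Store 3) = 28; N = 148.
Expected count E = 72 × 28 / 148 = 13.6216.
Contribution = (O − E)²/E = (12 − 13.6216)² / 13.6216 = 0.193.

0.193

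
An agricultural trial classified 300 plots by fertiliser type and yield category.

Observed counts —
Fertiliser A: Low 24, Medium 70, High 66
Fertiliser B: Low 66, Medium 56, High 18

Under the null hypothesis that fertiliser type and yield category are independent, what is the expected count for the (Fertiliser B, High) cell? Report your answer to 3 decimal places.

Row total (Fertiliser B) = 140; column total (High) = 84; grand total N = 300.
Expected count = (row total × column total) / N = 140 × 84 / 300 = 39.200.

39.200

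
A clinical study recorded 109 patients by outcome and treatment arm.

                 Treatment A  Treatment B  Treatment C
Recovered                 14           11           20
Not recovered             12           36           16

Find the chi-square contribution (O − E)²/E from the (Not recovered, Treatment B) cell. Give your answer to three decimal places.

2.559

Row total (Not recovered) = 64; column total (Treatment B) = 47; N = 109.
Expected count E = 64 × 47 / 109 = 27.5963.
Contribution = (O − E)²/E = (36 − 27.5963)² / 27.5963 = 2.559.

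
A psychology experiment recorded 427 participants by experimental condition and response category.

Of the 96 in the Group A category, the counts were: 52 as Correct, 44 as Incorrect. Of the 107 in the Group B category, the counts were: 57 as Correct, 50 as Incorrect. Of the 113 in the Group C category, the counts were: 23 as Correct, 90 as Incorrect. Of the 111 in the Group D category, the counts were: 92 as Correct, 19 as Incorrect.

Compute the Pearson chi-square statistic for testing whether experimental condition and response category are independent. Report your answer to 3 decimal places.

Row totals: 96, 107, 113, 111. Column totals: 224, 203. Grand total N = 427.
Expected counts (row total × column total / N):
  Group A, Correct: 96×224/427 = 50.36066
  Group A, Incorrect: 96×203/427 = 45.63934
  Group B, Correct: 107×224/427 = 56.13115
  Group B, Incorrect: 107×203/427 = 50.86885
  Group C, Correct: 113×224/427 = 59.27869
  Group C, Incorrect: 113×203/427 = 53.72131
  Group D, Correct: 111×224/427 = 58.22951
  Group D, Incorrect: 111×203/427 = 52.77049
Contributions (O − E)²/E:
  (52 − 50.36066)²/50.36066 = 0.0534
  (44 − 45.63934)²/45.63934 = 0.0589
  (57 − 56.13115)²/56.13115 = 0.0134
  (50 − 50.86885)²/50.86885 = 0.0148
  (23 − 59.27869)²/59.27869 = 22.2026
  (90 − 53.72131)²/53.72131 = 24.4995
  (92 − 58.22951)²/58.22951 = 19.5854
  (19 − 52.77049)²/52.77049 = 21.6114
χ² = 0.0534 + 0.0589 + 0.0134 + 0.0148 + 22.2026 + 24.4995 + 19.5854 + 21.6114 = 88.039

88.039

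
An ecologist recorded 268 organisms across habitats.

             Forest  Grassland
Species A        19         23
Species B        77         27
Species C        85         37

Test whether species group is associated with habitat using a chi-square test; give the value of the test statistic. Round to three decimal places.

11.784

Row totals: 42, 104, 122. Column totals: 181, 87. Grand total N = 268.
Expected counts (row total × column total / N):
  Species A, Forest: 42×181/268 = 28.36567
  Species A, Grassland: 42×87/268 = 13.63433
  Species B, Forest: 104×181/268 = 70.23881
  Species B, Grassland: 104×87/268 = 33.76119
  Species C, Forest: 122×181/268 = 82.39552
  Species C, Grassland: 122×87/268 = 39.60448
Contributions (O − E)²/E:
  (19 − 28.36567)²/28.36567 = 3.0923
  (23 − 13.63433)²/13.63433 = 6.4334
  (77 − 70.23881)²/70.23881 = 0.6508
  (27 − 33.76119)²/33.76119 = 1.3540
  (85 − 82.39552)²/82.39552 = 0.0823
  (37 − 39.60448)²/39.60448 = 0.1713
χ² = 3.0923 + 6.4334 + 0.6508 + 1.3540 + 0.0823 + 0.1713 = 11.784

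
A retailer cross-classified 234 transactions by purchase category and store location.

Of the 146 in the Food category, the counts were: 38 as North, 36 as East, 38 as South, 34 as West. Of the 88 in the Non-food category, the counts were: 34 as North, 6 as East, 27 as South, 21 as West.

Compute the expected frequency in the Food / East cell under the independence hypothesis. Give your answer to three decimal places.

Row total (Food) = 146; column total (East) = 42; grand total N = 234.
Expected count = (row total × column total) / N = 146 × 42 / 234 = 26.205.

26.205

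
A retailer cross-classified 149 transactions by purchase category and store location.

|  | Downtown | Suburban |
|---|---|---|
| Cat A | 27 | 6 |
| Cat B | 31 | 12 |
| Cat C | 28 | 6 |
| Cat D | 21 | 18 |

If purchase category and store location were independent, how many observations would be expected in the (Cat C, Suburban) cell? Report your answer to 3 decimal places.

Row total (Cat C) = 34; column total (Suburban) = 42; grand total N = 149.
Expected count = (row total × column total) / N = 34 × 42 / 149 = 9.584.

9.584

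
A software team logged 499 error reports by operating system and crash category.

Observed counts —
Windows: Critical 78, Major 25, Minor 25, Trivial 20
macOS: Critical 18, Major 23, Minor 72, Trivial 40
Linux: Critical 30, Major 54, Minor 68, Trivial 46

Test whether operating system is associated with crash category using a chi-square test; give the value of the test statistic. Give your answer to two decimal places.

97.94

Row totals: 148, 153, 198. Column totals: 126, 102, 165, 106. Grand total N = 499.
Expected counts (row total × column total / N):
  Windows, Critical: 148×126/499 = 37.371
  Windows, Major: 148×102/499 = 30.253
  Windows, Minor: 148×165/499 = 48.938
  Windows, Trivial: 148×106/499 = 31.439
  macOS, Critical: 153×126/499 = 38.633
  macOS, Major: 153×102/499 = 31.275
  macOS, Minor: 153×165/499 = 50.591
  macOS, Trivial: 153×106/499 = 32.501
  Linux, Critical: 198×126/499 = 49.996
  Linux, Major: 198×102/499 = 40.473
  Linux, Minor: 198×165/499 = 65.471
  Linux, Trivial: 198×106/499 = 42.060
Contributions (O − E)²/E:
  (78 − 37.371)²/37.371 = 44.1710
  (25 − 30.253)²/30.253 = 0.9121
  (25 − 48.938)²/48.938 = 11.7093
  (20 − 31.439)²/31.439 = 4.1621
  (18 − 38.633)²/38.633 = 11.0196
  (23 − 31.275)²/31.275 = 2.1895
  (72 − 50.591)²/50.591 = 9.0598
  (40 − 32.501)²/32.501 = 1.7303
  (30 − 49.996)²/49.996 = 7.9974
  (54 − 40.473)²/40.473 = 4.5210
  (68 − 65.471)²/65.471 = 0.0977
  (46 − 42.060)²/42.060 = 0.3691
χ² = 44.1710 + 0.9121 + 11.7093 + 4.1621 + 11.0196 + 2.1895 + 9.0598 + 1.7303 + 7.9974 + 4.5210 + 0.0977 + 0.3691 = 97.94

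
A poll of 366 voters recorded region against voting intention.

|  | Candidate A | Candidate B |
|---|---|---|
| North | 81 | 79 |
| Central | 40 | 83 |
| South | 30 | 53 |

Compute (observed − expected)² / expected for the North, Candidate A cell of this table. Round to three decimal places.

3.404

Row total (North) = 160; column total (Candidate A) = 151; N = 366.
Expected count E = 160 × 151 / 366 = 66.0109.
Contribution = (O − E)²/E = (81 − 66.0109)² / 66.0109 = 3.404.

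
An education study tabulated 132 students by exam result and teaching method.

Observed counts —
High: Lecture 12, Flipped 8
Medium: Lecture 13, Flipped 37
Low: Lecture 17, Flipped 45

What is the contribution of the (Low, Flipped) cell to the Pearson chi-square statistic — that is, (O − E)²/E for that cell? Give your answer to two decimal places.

Row total (Low) = 62; column total (Flipped) = 90; N = 132.
Expected count E = 62 × 90 / 132 = 42.2727.
Contribution = (O − E)²/E = (45 − 42.2727)² / 42.2727 = 0.18.

0.18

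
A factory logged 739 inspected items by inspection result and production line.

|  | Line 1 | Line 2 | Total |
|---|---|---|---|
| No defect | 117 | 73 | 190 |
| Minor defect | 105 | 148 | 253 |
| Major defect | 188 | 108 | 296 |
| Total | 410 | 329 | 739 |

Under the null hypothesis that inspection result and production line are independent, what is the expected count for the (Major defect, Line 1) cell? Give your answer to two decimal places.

164.22

Row total (Major defect) = 296; column total (Line 1) = 410; grand total N = 739.
Expected count = (row total × column total) / N = 296 × 410 / 739 = 164.22.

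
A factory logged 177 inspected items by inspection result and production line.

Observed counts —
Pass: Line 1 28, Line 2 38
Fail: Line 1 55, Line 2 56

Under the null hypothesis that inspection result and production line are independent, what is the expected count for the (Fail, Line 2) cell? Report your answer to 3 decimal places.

Row total (Fail) = 111; column total (Line 2) = 94; grand total N = 177.
Expected count = (row total × column total) / N = 111 × 94 / 177 = 58.949.

58.949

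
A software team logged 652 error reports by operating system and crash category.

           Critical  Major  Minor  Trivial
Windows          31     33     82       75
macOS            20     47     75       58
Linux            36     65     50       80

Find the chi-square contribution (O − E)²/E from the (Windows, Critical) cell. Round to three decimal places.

Row total (Windows) = 221; column total (Critical) = 87; N = 652.
Expected count E = 221 × 87 / 652 = 29.4893.
Contribution = (O − E)²/E = (31 − 29.4893)² / 29.4893 = 0.077.

0.077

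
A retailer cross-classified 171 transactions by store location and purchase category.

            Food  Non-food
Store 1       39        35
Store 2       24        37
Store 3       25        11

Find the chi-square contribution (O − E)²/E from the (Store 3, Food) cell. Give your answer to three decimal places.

2.262

Row total (Store 3) = 36; column total (Food) = 88; N = 171.
Expected count E = 36 × 88 / 171 = 18.5263.
Contribution = (O − E)²/E = (25 − 18.5263)² / 18.5263 = 2.262.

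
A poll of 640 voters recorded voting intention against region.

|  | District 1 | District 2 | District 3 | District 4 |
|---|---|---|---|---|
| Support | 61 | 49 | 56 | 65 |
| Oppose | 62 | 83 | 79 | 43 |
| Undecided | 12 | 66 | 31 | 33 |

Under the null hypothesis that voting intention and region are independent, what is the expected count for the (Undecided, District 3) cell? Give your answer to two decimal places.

Row total (Undecided) = 142; column total (District 3) = 166; grand total N = 640.
Expected count = (row total × column total) / N = 142 × 166 / 640 = 36.83.

36.83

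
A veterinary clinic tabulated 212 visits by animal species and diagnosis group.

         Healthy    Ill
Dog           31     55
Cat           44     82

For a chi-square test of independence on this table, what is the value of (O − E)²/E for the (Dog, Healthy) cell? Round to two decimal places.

Row total (Dog) = 86; column total (Healthy) = 75; N = 212.
Expected count E = 86 × 75 / 212 = 30.425.
Contribution = (O − E)²/E = (31 − 30.425)² / 30.425 = 0.01.

0.01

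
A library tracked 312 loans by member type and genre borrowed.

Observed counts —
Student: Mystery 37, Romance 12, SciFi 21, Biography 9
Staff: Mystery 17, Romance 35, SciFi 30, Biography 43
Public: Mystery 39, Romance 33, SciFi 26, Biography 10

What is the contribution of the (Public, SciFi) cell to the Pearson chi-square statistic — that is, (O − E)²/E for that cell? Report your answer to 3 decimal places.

0.016

Row total (Public) = 108; column total (SciFi) = 77; N = 312.
Expected count E = 108 × 77 / 312 = 26.6538.
Contribution = (O − E)²/E = (26 − 26.6538)² / 26.6538 = 0.016.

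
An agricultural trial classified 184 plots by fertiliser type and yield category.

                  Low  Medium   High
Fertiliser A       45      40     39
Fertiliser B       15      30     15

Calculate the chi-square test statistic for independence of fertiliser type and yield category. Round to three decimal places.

5.500

Row totals: 124, 60. Column totals: 60, 70, 54. Grand total N = 184.
Expected counts (row total × column total / N):
  Fertiliser A, Low: 124×60/184 = 40.4348
  Fertiliser A, Medium: 124×70/184 = 47.1739
  Fertiliser A, High: 124×54/184 = 36.3913
  Fertiliser B, Low: 60×60/184 = 19.5652
  Fertiliser B, Medium: 60×70/184 = 22.8261
  Fertiliser B, High: 60×54/184 = 17.6087
Contributions (O − E)²/E:
  (45 − 40.4348)²/40.4348 = 0.5154
  (40 − 47.1739)²/47.1739 = 1.0910
  (39 − 36.3913)²/36.3913 = 0.1870
  (15 − 19.5652)²/19.5652 = 1.0652
  (30 − 22.8261)²/22.8261 = 2.2546
  (15 − 17.6087)²/17.6087 = 0.3865
χ² = 0.5154 + 1.0910 + 0.1870 + 1.0652 + 2.2546 + 0.3865 = 5.500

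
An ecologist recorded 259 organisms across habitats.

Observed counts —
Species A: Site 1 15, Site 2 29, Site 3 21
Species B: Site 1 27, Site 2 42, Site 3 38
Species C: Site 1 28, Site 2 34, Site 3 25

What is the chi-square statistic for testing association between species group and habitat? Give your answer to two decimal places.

Row totals: 65, 107, 87. Column totals: 70, 105, 84. Grand total N = 259.
Expected counts (row total × column total / N):
  Species A, Site 1: 65×70/259 = 17.568
  Species A, Site 2: 65×105/259 = 26.351
  Species A, Site 3: 65×84/259 = 21.081
  Species B, Site 1: 107×70/259 = 28.919
  Species B, Site 2: 107×105/259 = 43.378
  Species B, Site 3: 107×84/259 = 34.703
  Species C, Site 1: 87×70/259 = 23.514
  Species C, Site 2: 87×105/259 = 35.270
  Species C, Site 3: 87×84/259 = 28.216
Contributions (O − E)²/E:
  (15 − 17.568)²/17.568 = 0.3754
  (29 − 26.351)²/26.351 = 0.2663
  (21 − 21.081)²/21.081 = 0.0003
  (27 − 28.919)²/28.919 = 0.1273
  (42 − 43.378)²/43.378 = 0.0438
  (38 − 34.703)²/34.703 = 0.3132
  (28 − 23.514)²/23.514 = 0.8558
  (34 − 35.270)²/35.270 = 0.0457
  (25 − 28.216)²/28.216 = 0.3666
χ² = 0.3754 + 0.2663 + 0.0003 + 0.1273 + 0.0438 + 0.3132 + 0.8558 + 0.0457 + 0.3666 = 2.39

2.39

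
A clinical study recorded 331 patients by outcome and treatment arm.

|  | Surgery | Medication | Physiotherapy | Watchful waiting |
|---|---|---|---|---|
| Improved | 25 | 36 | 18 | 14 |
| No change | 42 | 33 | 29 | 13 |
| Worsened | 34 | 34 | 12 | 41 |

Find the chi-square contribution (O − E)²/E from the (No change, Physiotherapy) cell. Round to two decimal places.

3.18

Row total (No change) = 117; column total (Physiotherapy) = 59; N = 331.
Expected count E = 117 × 59 / 331 = 20.855.
Contribution = (O − E)²/E = (29 − 20.855)² / 20.855 = 3.18.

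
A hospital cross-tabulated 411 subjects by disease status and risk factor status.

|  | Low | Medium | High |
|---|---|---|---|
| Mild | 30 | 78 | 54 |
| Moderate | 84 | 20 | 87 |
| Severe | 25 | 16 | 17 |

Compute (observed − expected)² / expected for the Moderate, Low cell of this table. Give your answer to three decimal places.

Row total (Moderate) = 191; column total (Low) = 139; N = 411.
Expected count E = 191 × 139 / 411 = 64.5961.
Contribution = (O − E)²/E = (84 − 64.5961)² / 64.5961 = 5.829.

5.829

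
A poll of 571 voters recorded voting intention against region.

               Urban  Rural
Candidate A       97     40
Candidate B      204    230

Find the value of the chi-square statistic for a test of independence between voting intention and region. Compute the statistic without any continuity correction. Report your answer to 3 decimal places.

23.660

Row totals: 137, 434. Column totals: 301, 270. Grand total N = 571.
Expected counts (row total × column total / N):
  Candidate A, Urban: 137×301/571 = 72.2189
  Candidate A, Rural: 137×270/571 = 64.7811
  Candidate B, Urban: 434×301/571 = 228.7811
  Candidate B, Rural: 434×270/571 = 205.2189
Contributions (O − E)²/E:
  (97 − 72.2189)²/72.2189 = 8.5034
  (40 − 64.7811)²/64.7811 = 9.4797
  (204 − 228.7811)²/228.7811 = 2.6842
  (230 − 205.2189)²/205.2189 = 2.9924
χ² = 8.5034 + 9.4797 + 2.6842 + 2.9924 = 23.660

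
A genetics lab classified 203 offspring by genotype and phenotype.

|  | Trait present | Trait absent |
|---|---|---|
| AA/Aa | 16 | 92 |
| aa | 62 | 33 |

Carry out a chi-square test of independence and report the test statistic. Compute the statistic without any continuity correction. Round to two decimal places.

54.37

Row totals: 108, 95. Column totals: 78, 125. Grand total N = 203.
Expected counts (row total × column total / N):
  AA/Aa, Trait present: 108×78/203 = 41.498
  AA/Aa, Trait absent: 108×125/203 = 66.502
  aa, Trait present: 95×78/203 = 36.502
  aa, Trait absent: 95×125/203 = 58.498
Contributions (O − E)²/E:
  (16 − 41.498)²/41.498 = 15.6670
  (92 − 66.502)²/66.502 = 9.7764
  (62 − 36.502)²/36.502 = 17.8113
  (33 − 58.498)²/58.498 = 11.1140
χ² = 15.6670 + 9.7764 + 17.8113 + 11.1140 = 54.37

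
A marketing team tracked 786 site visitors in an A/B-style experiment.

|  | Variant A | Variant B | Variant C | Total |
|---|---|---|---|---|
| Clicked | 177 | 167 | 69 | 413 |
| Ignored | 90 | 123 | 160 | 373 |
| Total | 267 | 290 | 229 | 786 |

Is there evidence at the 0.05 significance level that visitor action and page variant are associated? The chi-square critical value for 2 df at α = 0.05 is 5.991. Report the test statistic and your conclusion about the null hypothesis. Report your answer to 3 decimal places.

Grand total N = 786.
Expected counts (row total × column total / N):
  Clicked, Variant A: 413×267/786 = 140.2939
  Clicked, Variant B: 413×290/786 = 152.3791
  Clicked, Variant C: 413×229/786 = 120.3270
  Ignored, Variant A: 373×267/786 = 126.7061
  Ignored, Variant B: 373×290/786 = 137.6209
  Ignored, Variant C: 373×229/786 = 108.6730
Contributions (O − E)²/E:
  (177 − 140.2939)²/140.2939 = 9.6037
  (167 − 152.3791)²/152.3791 = 1.4029
  (69 − 120.3270)²/120.3270 = 21.8942
  (90 − 126.7061)²/126.7061 = 10.6336
  (123 − 137.6209)²/137.6209 = 1.5533
  (160 − 108.6730)²/108.6730 = 24.2421
χ² = 9.6037 + 1.4029 + 21.8942 + 10.6336 + 1.5533 + 24.2421 = 69.330
df = (2−1)(3−1) = 2. Since 69.330 > 5.991, reject the null hypothesis of independence at α = 0.05.

69.330; reject H₀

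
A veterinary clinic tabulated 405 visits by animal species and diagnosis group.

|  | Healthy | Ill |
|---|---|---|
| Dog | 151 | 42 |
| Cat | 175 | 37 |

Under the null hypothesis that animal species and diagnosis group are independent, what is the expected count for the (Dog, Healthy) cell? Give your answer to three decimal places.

155.353

Row total (Dog) = 193; column total (Healthy) = 326; grand total N = 405.
Expected count = (row total × column total) / N = 193 × 326 / 405 = 155.353.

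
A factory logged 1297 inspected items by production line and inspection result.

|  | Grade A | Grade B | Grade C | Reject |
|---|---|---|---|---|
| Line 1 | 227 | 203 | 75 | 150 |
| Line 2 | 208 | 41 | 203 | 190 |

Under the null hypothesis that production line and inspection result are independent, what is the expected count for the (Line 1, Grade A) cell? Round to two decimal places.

Row total (Line 1) = 655; column total (Grade A) = 435; grand total N = 1297.
Expected count = (row total × column total) / N = 655 × 435 / 1297 = 219.68.

219.68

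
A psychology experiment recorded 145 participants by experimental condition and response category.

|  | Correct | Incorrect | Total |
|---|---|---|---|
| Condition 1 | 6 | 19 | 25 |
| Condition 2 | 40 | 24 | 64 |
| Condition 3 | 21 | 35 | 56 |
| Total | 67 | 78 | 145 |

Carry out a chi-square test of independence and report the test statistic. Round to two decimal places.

Grand total N = 145.
Expected counts (row total × column total / N):
  Condition 1, Correct: 25×67/145 = 11.552
  Condition 1, Incorrect: 25×78/145 = 13.448
  Condition 2, Correct: 64×67/145 = 29.572
  Condition 2, Incorrect: 64×78/145 = 34.428
  Condition 3, Correct: 56×67/145 = 25.876
  Condition 3, Incorrect: 56×78/145 = 30.124
Contributions (O − E)²/E:
  (6 − 11.552)²/11.552 = 2.6683
  (19 − 13.448)²/13.448 = 2.2921
  (40 − 29.572)²/29.572 = 3.6772
  (24 − 34.428)²/34.428 = 3.1586
  (21 − 25.876)²/25.876 = 0.9188
  (35 − 30.124)²/30.124 = 0.7893
χ² = 2.6683 + 2.2921 + 3.6772 + 3.1586 + 0.9188 + 0.7893 = 13.50

13.50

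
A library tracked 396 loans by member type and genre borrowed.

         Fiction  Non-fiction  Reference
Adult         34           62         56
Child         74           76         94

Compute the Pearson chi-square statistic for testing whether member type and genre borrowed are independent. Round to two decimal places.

4.74

Row totals: 152, 244. Column totals: 108, 138, 150. Grand total N = 396.
Expected counts (row total × column total / N):
  Adult, Fiction: 152×108/396 = 41.455
  Adult, Non-fiction: 152×138/396 = 52.970
  Adult, Reference: 152×150/396 = 57.576
  Child, Fiction: 244×108/396 = 66.545
  Child, Non-fiction: 244×138/396 = 85.030
  Child, Reference: 244×150/396 = 92.424
Contributions (O − E)²/E:
  (34 − 41.455)²/41.455 = 1.3407
  (62 − 52.970)²/52.970 = 1.5394
  (56 − 57.576)²/57.576 = 0.0431
  (74 − 66.545)²/66.545 = 0.8352
  (76 − 85.030)²/85.030 = 0.9590
  (94 − 92.424)²/92.424 = 0.0269
χ² = 1.3407 + 1.5394 + 0.0431 + 0.8352 + 0.9590 + 0.0269 = 4.74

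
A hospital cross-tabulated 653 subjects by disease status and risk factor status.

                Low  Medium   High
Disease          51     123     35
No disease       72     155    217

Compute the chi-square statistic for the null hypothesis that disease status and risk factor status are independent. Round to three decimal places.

Row totals: 209, 444. Column totals: 123, 278, 252. Grand total N = 653.
Expected counts (row total × column total / N):
  Disease, Low: 209×123/653 = 39.36753
  Disease, Medium: 209×278/653 = 88.97703
  Disease, High: 209×252/653 = 80.65544
  No disease, Low: 444×123/653 = 83.63247
  No disease, Medium: 444×278/653 = 189.02297
  No disease, High: 444×252/653 = 171.34456
Contributions (O − E)²/E:
  (51 − 39.36753)²/39.36753 = 3.4372
  (123 − 88.97703)²/88.97703 = 13.0097
  (35 − 80.65544)²/80.65544 = 25.8435
  (72 − 83.63247)²/83.63247 = 1.6180
  (155 − 189.02297)²/189.02297 = 6.1239
  (217 − 171.34456)²/171.34456 = 12.1651
χ² = 3.4372 + 13.0097 + 25.8435 + 1.6180 + 6.1239 + 12.1651 = 62.197

62.197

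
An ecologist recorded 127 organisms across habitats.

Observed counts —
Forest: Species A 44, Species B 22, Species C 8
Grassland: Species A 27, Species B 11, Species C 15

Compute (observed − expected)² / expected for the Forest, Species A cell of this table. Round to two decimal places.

Row total (Forest) = 74; column total (Species A) = 71; N = 127.
Expected count E = 74 × 71 / 127 = 41.3701.
Contribution = (O − E)²/E = (44 − 41.3701)² / 41.3701 = 0.17.

0.17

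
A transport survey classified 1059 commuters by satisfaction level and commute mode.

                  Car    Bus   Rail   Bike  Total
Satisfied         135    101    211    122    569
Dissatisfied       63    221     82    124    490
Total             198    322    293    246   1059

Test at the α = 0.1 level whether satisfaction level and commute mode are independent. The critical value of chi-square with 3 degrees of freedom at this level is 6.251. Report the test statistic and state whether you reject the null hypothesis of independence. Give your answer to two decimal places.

122.50; reject H₀

Grand total N = 1059.
Expected counts (row total × column total / N):
  Satisfied, Car: 569×198/1059 = 106.385
  Satisfied, Bus: 569×322/1059 = 173.010
  Satisfied, Rail: 569×293/1059 = 157.429
  Satisfied, Bike: 569×246/1059 = 132.176
  Dissatisfied, Car: 490×198/1059 = 91.615
  Dissatisfied, Bus: 490×322/1059 = 148.990
  Dissatisfied, Rail: 490×293/1059 = 135.571
  Dissatisfied, Bike: 490×246/1059 = 113.824
Contributions (O − E)²/E:
  (135 − 106.385)²/106.385 = 7.6967
  (101 − 173.010)²/173.010 = 29.9719
  (211 − 157.429)²/157.429 = 18.2295
  (122 − 132.176)²/132.176 = 0.7834
  (63 − 91.615)²/91.615 = 8.9376
  (221 − 148.990)²/148.990 = 34.8039
  (82 − 135.571)²/135.571 = 21.1686
  (124 − 113.824)²/113.824 = 0.9097
χ² = 7.6967 + 29.9719 + 18.2295 + 0.7834 + 8.9376 + 34.8039 + 21.1686 + 0.9097 = 122.50
df = (2−1)(4−1) = 3. Since 122.50 > 6.251, reject the null hypothesis of independence at α = 0.1.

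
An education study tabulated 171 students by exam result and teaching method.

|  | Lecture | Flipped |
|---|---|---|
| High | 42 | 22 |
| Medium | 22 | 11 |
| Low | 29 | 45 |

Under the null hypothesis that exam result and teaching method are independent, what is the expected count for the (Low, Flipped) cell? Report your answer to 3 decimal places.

Row total (Low) = 74; column total (Flipped) = 78; grand total N = 171.
Expected count = (row total × column total) / N = 74 × 78 / 171 = 33.754.

33.754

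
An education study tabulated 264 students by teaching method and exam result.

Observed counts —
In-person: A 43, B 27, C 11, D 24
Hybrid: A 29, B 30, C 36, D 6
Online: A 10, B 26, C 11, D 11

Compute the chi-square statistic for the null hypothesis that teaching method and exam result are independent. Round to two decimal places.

Row totals: 105, 101, 58. Column totals: 82, 83, 58, 41. Grand total N = 264.
Expected counts (row total × column total / N):
  In-person, A: 105×82/264 = 32.614
  In-person, B: 105×83/264 = 33.011
  In-person, C: 105×58/264 = 23.068
  In-person, D: 105×41/264 = 16.307
  Hybrid, A: 101×82/264 = 31.371
  Hybrid, B: 101×83/264 = 31.754
  Hybrid, C: 101×58/264 = 22.189
  Hybrid, D: 101×41/264 = 15.686
  Online, A: 58×82/264 = 18.015
  Online, B: 58×83/264 = 18.235
  Online, C: 58×58/264 = 12.742
  Online, D: 58×41/264 = 9.008
Contributions (O − E)²/E:
  (43 − 32.614)²/32.614 = 3.3074
  (27 − 33.011)²/33.011 = 1.0945
  (11 − 23.068)²/23.068 = 6.3134
  (24 − 16.307)²/16.307 = 3.6293
  (29 − 31.371)²/31.371 = 0.1792
  (30 − 31.754)²/31.754 = 0.0969
  (36 − 22.189)²/22.189 = 8.5963
  (6 − 15.686)²/15.686 = 5.9810
  (10 − 18.015)²/18.015 = 3.5659
  (26 − 18.235)²/18.235 = 3.3066
  (11 − 12.742)²/12.742 = 0.2382
  (11 − 9.008)²/9.008 = 0.4405
χ² = 3.3074 + 1.0945 + 6.3134 + 3.6293 + 0.1792 + 0.0969 + 8.5963 + 5.9810 + 3.5659 + 3.3066 + 0.2382 + 0.4405 = 36.75

36.75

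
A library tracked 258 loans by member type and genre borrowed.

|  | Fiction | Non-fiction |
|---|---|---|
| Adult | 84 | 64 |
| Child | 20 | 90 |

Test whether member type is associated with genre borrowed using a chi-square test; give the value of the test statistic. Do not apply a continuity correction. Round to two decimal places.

39.02

Row totals: 148, 110. Column totals: 104, 154. Grand total N = 258.
Expected counts (row total × column total / N):
  Adult, Fiction: 148×104/258 = 59.659
  Adult, Non-fiction: 148×154/258 = 88.341
  Child, Fiction: 110×104/258 = 44.341
  Child, Non-fiction: 110×154/258 = 65.659
Contributions (O − E)²/E:
  (84 − 59.659)²/59.659 = 9.9312
  (64 − 88.341)²/88.341 = 6.7068
  (20 − 44.341)²/44.341 = 13.3620
  (90 − 65.659)²/65.659 = 9.0237
χ² = 9.9312 + 6.7068 + 13.3620 + 9.0237 = 39.02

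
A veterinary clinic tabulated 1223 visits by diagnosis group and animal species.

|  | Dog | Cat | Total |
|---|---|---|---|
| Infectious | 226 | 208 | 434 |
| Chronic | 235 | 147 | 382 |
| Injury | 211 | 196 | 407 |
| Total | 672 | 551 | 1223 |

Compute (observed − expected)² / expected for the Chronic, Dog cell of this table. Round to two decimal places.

Row total (Chronic) = 382; column total (Dog) = 672; N = 1223.
Expected count E = 382 × 672 / 1223 = 209.897.
Contribution = (O − E)²/E = (235 − 209.897)² / 209.897 = 3.00.

3.00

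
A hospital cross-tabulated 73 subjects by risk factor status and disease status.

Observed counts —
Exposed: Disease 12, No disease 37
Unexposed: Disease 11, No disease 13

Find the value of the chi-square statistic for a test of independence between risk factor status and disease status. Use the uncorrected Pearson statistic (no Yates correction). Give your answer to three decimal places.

3.401

Row totals: 49, 24. Column totals: 23, 50. Grand total N = 73.
Expected counts (row total × column total / N):
  Exposed, Disease: 49×23/73 = 15.43836
  Exposed, No disease: 49×50/73 = 33.56164
  Unexposed, Disease: 24×23/73 = 7.56164
  Unexposed, No disease: 24×50/73 = 16.43836
Contributions (O − E)²/E:
  (12 − 15.43836)²/15.43836 = 0.7658
  (37 − 33.56164)²/33.56164 = 0.3523
  (11 − 7.56164)²/7.56164 = 1.5635
  (13 − 16.43836)²/16.43836 = 0.7192
χ² = 0.7658 + 0.3523 + 1.5635 + 0.7192 = 3.401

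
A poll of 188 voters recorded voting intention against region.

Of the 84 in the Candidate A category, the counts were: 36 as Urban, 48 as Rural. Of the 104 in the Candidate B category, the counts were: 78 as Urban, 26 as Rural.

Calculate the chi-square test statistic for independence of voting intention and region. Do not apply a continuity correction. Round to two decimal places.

Row totals: 84, 104. Column totals: 114, 74. Grand total N = 188.
Expected counts (row total × column total / N):
  Candidate A, Urban: 84×114/188 = 50.936
  Candidate A, Rural: 84×74/188 = 33.064
  Candidate B, Urban: 104×114/188 = 63.064
  Candidate B, Rural: 104×74/188 = 40.936
Contributions (O − E)²/E:
  (36 − 50.936)²/50.936 = 4.3797
  (48 − 33.064)²/33.064 = 6.7470
  (78 − 63.064)²/63.064 = 3.5374
  (26 − 40.936)²/40.936 = 5.4496
χ² = 4.3797 + 6.7470 + 3.5374 + 5.4496 = 20.11

20.11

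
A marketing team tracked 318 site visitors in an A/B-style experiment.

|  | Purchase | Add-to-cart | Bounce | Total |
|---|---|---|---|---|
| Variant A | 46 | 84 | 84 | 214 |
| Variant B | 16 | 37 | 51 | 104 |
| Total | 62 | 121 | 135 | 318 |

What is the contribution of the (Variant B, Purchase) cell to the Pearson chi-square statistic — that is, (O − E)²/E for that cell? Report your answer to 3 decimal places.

0.902

Row total (Variant B) = 104; column total (Purchase) = 62; N = 318.
Expected count E = 104 × 62 / 318 = 20.2767.
Contribution = (O − E)²/E = (16 − 20.2767)² / 20.2767 = 0.902.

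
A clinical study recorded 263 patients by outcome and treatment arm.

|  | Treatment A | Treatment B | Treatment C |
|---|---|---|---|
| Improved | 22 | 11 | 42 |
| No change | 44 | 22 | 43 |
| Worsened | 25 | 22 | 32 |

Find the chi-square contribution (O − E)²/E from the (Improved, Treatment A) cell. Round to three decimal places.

Row total (Improved) = 75; column total (Treatment A) = 91; N = 263.
Expected count E = 75 × 91 / 263 = 25.9506.
Contribution = (O − E)²/E = (22 − 25.9506)² / 25.9506 = 0.601.

0.601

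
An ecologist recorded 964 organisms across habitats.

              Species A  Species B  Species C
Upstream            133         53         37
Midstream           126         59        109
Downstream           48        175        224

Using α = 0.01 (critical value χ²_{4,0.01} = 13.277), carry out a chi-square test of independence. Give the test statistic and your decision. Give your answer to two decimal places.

Row totals: 223, 294, 447. Column totals: 307, 287, 370. Grand total N = 964.
Expected counts (row total × column total / N):
  Upstream, Species A: 223×307/964 = 71.018
  Upstream, Species B: 223×287/964 = 66.391
  Upstream, Species C: 223×370/964 = 85.591
  Midstream, Species A: 294×307/964 = 93.629
  Midstream, Species B: 294×287/964 = 87.529
  Midstream, Species C: 294×370/964 = 112.842
  Downstream, Species A: 447×307/964 = 142.354
  Downstream, Species B: 447×287/964 = 133.080
  Downstream, Species C: 447×370/964 = 171.566
Contributions (O − E)²/E:
  (133 − 71.018)²/71.018 = 54.0957
  (53 − 66.391)²/66.391 = 2.7010
  (37 − 85.591)²/85.591 = 27.5857
  (126 − 93.629)²/93.629 = 11.1918
  (59 − 87.529)²/87.529 = 9.2987
  (109 − 112.842)²/112.842 = 0.1308
  (48 − 142.354)²/142.354 = 62.5390
  (175 − 133.080)²/133.080 = 13.2047
  (224 − 171.566)²/171.566 = 16.0249
χ² = 54.0957 + 2.7010 + 27.5857 + 11.1918 + 9.2987 + 0.1308 + 62.5390 + 13.2047 + 16.0249 = 196.77
df = (3−1)(3−1) = 4. Since 196.77 > 13.277, reject the null hypothesis of independence at α = 0.01.

196.77; reject H₀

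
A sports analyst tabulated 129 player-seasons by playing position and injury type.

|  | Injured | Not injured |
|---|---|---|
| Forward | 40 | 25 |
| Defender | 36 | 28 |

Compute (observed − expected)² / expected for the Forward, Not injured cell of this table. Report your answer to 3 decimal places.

Row total (Forward) = 65; column total (Not injured) = 53; N = 129.
Expected count E = 65 × 53 / 129 = 26.7054.
Contribution = (O − E)²/E = (25 − 26.7054)² / 26.7054 = 0.109.

0.109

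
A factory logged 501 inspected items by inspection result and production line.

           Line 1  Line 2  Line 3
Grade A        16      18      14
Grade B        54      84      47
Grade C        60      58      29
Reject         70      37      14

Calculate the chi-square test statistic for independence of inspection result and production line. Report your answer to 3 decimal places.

28.324

Row totals: 48, 185, 147, 121. Column totals: 200, 197, 104. Grand total N = 501.
Expected counts (row total × column total / N):
  Grade A, Line 1: 48×200/501 = 19.16168
  Grade A, Line 2: 48×197/501 = 18.87425
  Grade A, Line 3: 48×104/501 = 9.96407
  Grade B, Line 1: 185×200/501 = 73.85230
  Grade B, Line 2: 185×197/501 = 72.74451
  Grade B, Line 3: 185×104/501 = 38.40319
  Grade C, Line 1: 147×200/501 = 58.68263
  Grade C, Line 2: 147×197/501 = 57.80240
  Grade C, Line 3: 147×104/501 = 30.51497
  Reject, Line 1: 121×200/501 = 48.30339
  Reject, Line 2: 121×197/501 = 47.57884
  Reject, Line 3: 121×104/501 = 25.11776
Contributions (O − E)²/E:
  (16 − 19.16168)²/19.16168 = 0.5217
  (18 − 18.87425)²/18.87425 = 0.0405
  (14 − 9.96407)²/9.96407 = 1.6347
  (54 − 73.85230)²/73.85230 = 5.3365
  (84 − 72.74451)²/72.74451 = 1.7415
  (47 − 38.40319)²/38.40319 = 1.9245
  (60 − 58.68263)²/58.68263 = 0.0296
  (58 − 57.80240)²/57.80240 = 0.0007
  (29 − 30.51497)²/30.51497 = 0.0752
  (70 − 48.30339)²/48.30339 = 9.7455
  (37 − 47.57884)²/47.57884 = 2.3521
  (14 − 25.11776)²/25.11776 = 4.9210
χ² = 0.5217 + 0.0405 + 1.6347 + 5.3365 + 1.7415 + 1.9245 + 0.0296 + 0.0007 + 0.0752 + 9.7455 + 2.3521 + 4.9210 = 28.324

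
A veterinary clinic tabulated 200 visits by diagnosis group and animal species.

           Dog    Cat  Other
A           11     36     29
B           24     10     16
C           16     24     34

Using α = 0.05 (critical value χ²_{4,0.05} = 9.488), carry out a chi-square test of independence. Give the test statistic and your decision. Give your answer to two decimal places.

22.19; reject H₀

Row totals: 76, 50, 74. Column totals: 51, 70, 79. Grand total N = 200.
Expected counts (row total × column total / N):
  A, Dog: 76×51/200 = 19.380
  A, Cat: 76×70/200 = 26.600
  A, Other: 76×79/200 = 30.020
  B, Dog: 50×51/200 = 12.750
  B, Cat: 50×70/200 = 17.500
  B, Other: 50×79/200 = 19.750
  C, Dog: 74×51/200 = 18.870
  C, Cat: 74×70/200 = 25.900
  C, Other: 74×79/200 = 29.230
Contributions (O − E)²/E:
  (11 − 19.380)²/19.380 = 3.6236
  (36 − 26.600)²/26.600 = 3.3218
  (29 − 30.020)²/30.020 = 0.0347
  (24 − 12.750)²/12.750 = 9.9265
  (10 − 17.500)²/17.500 = 3.2143
  (16 − 19.750)²/19.750 = 0.7120
  (16 − 18.870)²/18.870 = 0.4365
  (24 − 25.900)²/25.900 = 0.1394
  (34 − 29.230)²/29.230 = 0.7784
χ² = 3.6236 + 3.3218 + 0.0347 + 9.9265 + 3.2143 + 0.7120 + 0.4365 + 0.1394 + 0.7784 = 22.19
df = (3−1)(3−1) = 4. Since 22.19 > 9.488, reject the null hypothesis of independence at α = 0.05.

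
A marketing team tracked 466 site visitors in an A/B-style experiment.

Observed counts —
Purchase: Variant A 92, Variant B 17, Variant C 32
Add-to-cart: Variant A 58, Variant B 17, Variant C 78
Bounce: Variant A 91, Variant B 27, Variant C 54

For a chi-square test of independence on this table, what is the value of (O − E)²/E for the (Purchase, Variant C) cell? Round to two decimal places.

Row total (Purchase) = 141; column total (Variant C) = 164; N = 466.
Expected count E = 141 × 164 / 466 = 49.622.
Contribution = (O − E)²/E = (32 − 49.622)² / 49.622 = 6.26.

6.26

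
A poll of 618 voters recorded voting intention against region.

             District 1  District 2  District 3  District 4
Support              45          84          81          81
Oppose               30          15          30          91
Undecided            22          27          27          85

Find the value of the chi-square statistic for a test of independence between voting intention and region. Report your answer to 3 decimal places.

Row totals: 291, 166, 161. Column totals: 97, 126, 138, 257. Grand total N = 618.
Expected counts (row total × column total / N):
  Support, District 1: 291×97/618 = 45.6748
  Support, District 2: 291×126/618 = 59.3301
  Support, District 3: 291×138/618 = 64.9806
  Support, District 4: 291×257/618 = 121.0146
  Oppose, District 1: 166×97/618 = 26.0550
  Oppose, District 2: 166×126/618 = 33.8447
  Oppose, District 3: 166×138/618 = 37.0680
  Oppose, District 4: 166×257/618 = 69.0324
  Undecided, District 1: 161×97/618 = 25.2702
  Undecided, District 2: 161×126/618 = 32.8252
  Undecided, District 3: 161×138/618 = 35.9515
  Undecided, District 4: 161×257/618 = 66.9531
Contributions (O − E)²/E:
  (45 − 45.6748)²/45.6748 = 0.0100
  (84 − 59.3301)²/59.3301 = 10.2579
  (81 − 64.9806)²/64.9806 = 3.9492
  (81 − 121.0146)²/121.0146 = 13.2312
  (30 − 26.0550)²/26.0550 = 0.5973
  (15 − 33.8447)²/33.8447 = 10.4927
  (30 − 37.0680)²/37.0680 = 1.3477
  (91 − 69.0324)²/69.0324 = 6.9906
  (22 − 25.2702)²/25.2702 = 0.4232
  (27 − 32.8252)²/32.8252 = 1.0337
  (27 − 35.9515)²/35.9515 = 2.2288
  (85 − 66.9531)²/66.9531 = 4.8645
χ² = 0.0100 + 10.2579 + 3.9492 + 13.2312 + 0.5973 + 10.4927 + 1.3477 + 6.9906 + 0.4232 + 1.0337 + 2.2288 + 4.8645 = 55.427

55.427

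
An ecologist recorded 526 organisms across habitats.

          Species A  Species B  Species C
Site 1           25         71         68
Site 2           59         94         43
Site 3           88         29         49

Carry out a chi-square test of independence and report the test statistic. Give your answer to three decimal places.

Row totals: 164, 196, 166. Column totals: 172, 194, 160. Grand total N = 526.
Expected counts (row total × column total / N):
  Site 1, Species A: 164×172/526 = 53.6274
  Site 1, Species B: 164×194/526 = 60.4867
  Site 1, Species C: 164×160/526 = 49.8859
  Site 2, Species A: 196×172/526 = 64.0913
  Site 2, Species B: 196×194/526 = 72.2890
  Site 2, Species C: 196×160/526 = 59.6198
  Site 3, Species A: 166×172/526 = 54.2814
  Site 3, Species B: 166×194/526 = 61.2243
  Site 3, Species C: 166×160/526 = 50.4943
Contributions (O − E)²/E:
  (25 − 53.6274)²/53.6274 = 15.2819
  (71 − 60.4867)²/60.4867 = 1.8273
  (68 − 49.8859)²/49.8859 = 6.5774
  (59 − 64.0913)²/64.0913 = 0.4044
  (94 − 72.2890)²/72.2890 = 6.5206
  (43 − 59.6198)²/59.6198 = 4.6330
  (88 − 54.2814)²/54.2814 = 20.9454
  (29 − 61.2243)²/61.2243 = 16.9607
  (49 − 50.4943)²/50.4943 = 0.0442
χ² = 15.2819 + 1.8273 + 6.5774 + 0.4044 + 6.5206 + 4.6330 + 20.9454 + 16.9607 + 0.0442 = 73.195

73.195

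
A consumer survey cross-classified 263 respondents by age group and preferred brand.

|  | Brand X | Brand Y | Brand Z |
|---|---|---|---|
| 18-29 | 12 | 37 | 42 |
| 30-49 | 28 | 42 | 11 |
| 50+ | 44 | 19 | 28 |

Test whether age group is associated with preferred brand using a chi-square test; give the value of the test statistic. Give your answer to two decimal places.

Row totals: 91, 81, 91. Column totals: 84, 98, 81. Grand total N = 263.
Expected counts (row total × column total / N):
  18-29, Brand X: 91×84/263 = 29.0646
  18-29, Brand Y: 91×98/263 = 33.9087
  18-29, Brand Z: 91×81/263 = 28.0266
  30-49, Brand X: 81×84/263 = 25.8707
  30-49, Brand Y: 81×98/263 = 30.1825
  30-49, Brand Z: 81×81/263 = 24.9468
  50+, Brand X: 91×84/263 = 29.0646
  50+, Brand Y: 91×98/263 = 33.9087
  50+, Brand Z: 91×81/263 = 28.0266
Contributions (O − E)²/E:
  (12 − 29.0646)²/29.0646 = 10.0191
  (37 − 33.9087)²/33.9087 = 0.2818
  (42 − 28.0266)²/28.0266 = 6.9668
  (28 − 25.8707)²/25.8707 = 0.1753
  (42 − 30.1825)²/30.1825 = 4.6270
  (11 − 24.9468)²/24.9468 = 7.7971
  (44 − 29.0646)²/29.0646 = 7.6748
  (19 − 33.9087)²/33.9087 = 6.5549
  (28 − 28.0266)²/28.0266 = 0.0000
χ² = 10.0191 + 0.2818 + 6.9668 + 0.1753 + 4.6270 + 7.7971 + 7.6748 + 6.5549 + 0.0000 = 44.10

44.10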